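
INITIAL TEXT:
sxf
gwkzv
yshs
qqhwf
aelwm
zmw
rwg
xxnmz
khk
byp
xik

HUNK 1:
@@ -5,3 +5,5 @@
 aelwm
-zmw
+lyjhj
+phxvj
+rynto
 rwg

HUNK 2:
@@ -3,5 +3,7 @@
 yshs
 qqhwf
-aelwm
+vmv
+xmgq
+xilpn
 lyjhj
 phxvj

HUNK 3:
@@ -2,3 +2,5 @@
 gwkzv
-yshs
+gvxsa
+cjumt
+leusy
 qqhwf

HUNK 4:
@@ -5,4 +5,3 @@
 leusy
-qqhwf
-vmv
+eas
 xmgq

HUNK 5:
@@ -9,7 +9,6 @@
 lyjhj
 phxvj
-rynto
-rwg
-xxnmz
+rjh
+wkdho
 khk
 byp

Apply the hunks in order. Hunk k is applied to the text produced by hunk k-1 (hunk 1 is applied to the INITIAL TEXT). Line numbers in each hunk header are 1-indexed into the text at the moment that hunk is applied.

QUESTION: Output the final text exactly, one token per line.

Hunk 1: at line 5 remove [zmw] add [lyjhj,phxvj,rynto] -> 13 lines: sxf gwkzv yshs qqhwf aelwm lyjhj phxvj rynto rwg xxnmz khk byp xik
Hunk 2: at line 3 remove [aelwm] add [vmv,xmgq,xilpn] -> 15 lines: sxf gwkzv yshs qqhwf vmv xmgq xilpn lyjhj phxvj rynto rwg xxnmz khk byp xik
Hunk 3: at line 2 remove [yshs] add [gvxsa,cjumt,leusy] -> 17 lines: sxf gwkzv gvxsa cjumt leusy qqhwf vmv xmgq xilpn lyjhj phxvj rynto rwg xxnmz khk byp xik
Hunk 4: at line 5 remove [qqhwf,vmv] add [eas] -> 16 lines: sxf gwkzv gvxsa cjumt leusy eas xmgq xilpn lyjhj phxvj rynto rwg xxnmz khk byp xik
Hunk 5: at line 9 remove [rynto,rwg,xxnmz] add [rjh,wkdho] -> 15 lines: sxf gwkzv gvxsa cjumt leusy eas xmgq xilpn lyjhj phxvj rjh wkdho khk byp xik

Answer: sxf
gwkzv
gvxsa
cjumt
leusy
eas
xmgq
xilpn
lyjhj
phxvj
rjh
wkdho
khk
byp
xik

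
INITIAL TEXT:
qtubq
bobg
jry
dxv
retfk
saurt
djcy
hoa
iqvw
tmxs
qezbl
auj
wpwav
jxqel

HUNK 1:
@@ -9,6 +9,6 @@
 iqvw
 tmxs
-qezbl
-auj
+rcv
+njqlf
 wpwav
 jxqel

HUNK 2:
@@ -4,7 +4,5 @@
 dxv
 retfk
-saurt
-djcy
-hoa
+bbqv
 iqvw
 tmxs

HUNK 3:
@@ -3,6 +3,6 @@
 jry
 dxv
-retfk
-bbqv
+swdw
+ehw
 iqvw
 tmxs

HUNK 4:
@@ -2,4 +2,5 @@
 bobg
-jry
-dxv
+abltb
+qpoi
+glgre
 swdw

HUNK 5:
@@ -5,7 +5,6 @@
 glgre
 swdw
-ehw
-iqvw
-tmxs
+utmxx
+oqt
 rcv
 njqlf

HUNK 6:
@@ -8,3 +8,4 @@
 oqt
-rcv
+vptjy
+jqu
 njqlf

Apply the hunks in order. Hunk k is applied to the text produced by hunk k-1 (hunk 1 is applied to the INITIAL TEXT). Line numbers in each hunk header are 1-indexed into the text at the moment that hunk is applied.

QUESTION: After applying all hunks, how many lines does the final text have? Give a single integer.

Hunk 1: at line 9 remove [qezbl,auj] add [rcv,njqlf] -> 14 lines: qtubq bobg jry dxv retfk saurt djcy hoa iqvw tmxs rcv njqlf wpwav jxqel
Hunk 2: at line 4 remove [saurt,djcy,hoa] add [bbqv] -> 12 lines: qtubq bobg jry dxv retfk bbqv iqvw tmxs rcv njqlf wpwav jxqel
Hunk 3: at line 3 remove [retfk,bbqv] add [swdw,ehw] -> 12 lines: qtubq bobg jry dxv swdw ehw iqvw tmxs rcv njqlf wpwav jxqel
Hunk 4: at line 2 remove [jry,dxv] add [abltb,qpoi,glgre] -> 13 lines: qtubq bobg abltb qpoi glgre swdw ehw iqvw tmxs rcv njqlf wpwav jxqel
Hunk 5: at line 5 remove [ehw,iqvw,tmxs] add [utmxx,oqt] -> 12 lines: qtubq bobg abltb qpoi glgre swdw utmxx oqt rcv njqlf wpwav jxqel
Hunk 6: at line 8 remove [rcv] add [vptjy,jqu] -> 13 lines: qtubq bobg abltb qpoi glgre swdw utmxx oqt vptjy jqu njqlf wpwav jxqel
Final line count: 13

Answer: 13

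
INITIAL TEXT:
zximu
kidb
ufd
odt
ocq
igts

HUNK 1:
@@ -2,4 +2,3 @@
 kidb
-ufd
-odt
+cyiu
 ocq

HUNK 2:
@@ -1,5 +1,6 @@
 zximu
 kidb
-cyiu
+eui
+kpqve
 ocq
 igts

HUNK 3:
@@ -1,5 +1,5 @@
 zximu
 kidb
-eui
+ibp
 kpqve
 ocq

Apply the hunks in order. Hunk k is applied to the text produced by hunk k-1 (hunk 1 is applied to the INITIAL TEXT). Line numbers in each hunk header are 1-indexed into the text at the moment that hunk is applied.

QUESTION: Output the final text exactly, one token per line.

Answer: zximu
kidb
ibp
kpqve
ocq
igts

Derivation:
Hunk 1: at line 2 remove [ufd,odt] add [cyiu] -> 5 lines: zximu kidb cyiu ocq igts
Hunk 2: at line 1 remove [cyiu] add [eui,kpqve] -> 6 lines: zximu kidb eui kpqve ocq igts
Hunk 3: at line 1 remove [eui] add [ibp] -> 6 lines: zximu kidb ibp kpqve ocq igts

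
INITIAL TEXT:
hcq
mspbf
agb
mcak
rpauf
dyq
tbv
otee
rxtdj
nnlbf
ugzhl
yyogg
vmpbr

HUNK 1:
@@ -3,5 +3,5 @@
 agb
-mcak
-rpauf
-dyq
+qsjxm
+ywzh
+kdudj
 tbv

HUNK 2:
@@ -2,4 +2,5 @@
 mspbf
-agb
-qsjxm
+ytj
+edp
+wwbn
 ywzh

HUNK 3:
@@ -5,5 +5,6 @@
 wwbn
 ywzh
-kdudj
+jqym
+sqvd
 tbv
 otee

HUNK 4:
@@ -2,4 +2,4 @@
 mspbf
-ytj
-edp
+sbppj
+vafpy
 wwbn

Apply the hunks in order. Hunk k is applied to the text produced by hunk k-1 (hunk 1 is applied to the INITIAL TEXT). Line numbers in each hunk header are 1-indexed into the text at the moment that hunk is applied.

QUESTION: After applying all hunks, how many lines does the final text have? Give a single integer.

Hunk 1: at line 3 remove [mcak,rpauf,dyq] add [qsjxm,ywzh,kdudj] -> 13 lines: hcq mspbf agb qsjxm ywzh kdudj tbv otee rxtdj nnlbf ugzhl yyogg vmpbr
Hunk 2: at line 2 remove [agb,qsjxm] add [ytj,edp,wwbn] -> 14 lines: hcq mspbf ytj edp wwbn ywzh kdudj tbv otee rxtdj nnlbf ugzhl yyogg vmpbr
Hunk 3: at line 5 remove [kdudj] add [jqym,sqvd] -> 15 lines: hcq mspbf ytj edp wwbn ywzh jqym sqvd tbv otee rxtdj nnlbf ugzhl yyogg vmpbr
Hunk 4: at line 2 remove [ytj,edp] add [sbppj,vafpy] -> 15 lines: hcq mspbf sbppj vafpy wwbn ywzh jqym sqvd tbv otee rxtdj nnlbf ugzhl yyogg vmpbr
Final line count: 15

Answer: 15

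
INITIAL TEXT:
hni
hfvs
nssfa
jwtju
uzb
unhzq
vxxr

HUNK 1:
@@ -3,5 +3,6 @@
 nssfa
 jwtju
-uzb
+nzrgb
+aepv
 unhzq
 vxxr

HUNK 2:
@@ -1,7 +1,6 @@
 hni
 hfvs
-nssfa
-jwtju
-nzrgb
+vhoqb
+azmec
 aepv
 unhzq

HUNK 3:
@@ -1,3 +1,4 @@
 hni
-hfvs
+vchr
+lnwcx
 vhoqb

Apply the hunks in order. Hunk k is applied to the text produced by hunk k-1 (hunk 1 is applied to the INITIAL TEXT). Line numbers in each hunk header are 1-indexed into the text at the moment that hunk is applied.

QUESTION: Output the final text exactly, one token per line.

Hunk 1: at line 3 remove [uzb] add [nzrgb,aepv] -> 8 lines: hni hfvs nssfa jwtju nzrgb aepv unhzq vxxr
Hunk 2: at line 1 remove [nssfa,jwtju,nzrgb] add [vhoqb,azmec] -> 7 lines: hni hfvs vhoqb azmec aepv unhzq vxxr
Hunk 3: at line 1 remove [hfvs] add [vchr,lnwcx] -> 8 lines: hni vchr lnwcx vhoqb azmec aepv unhzq vxxr

Answer: hni
vchr
lnwcx
vhoqb
azmec
aepv
unhzq
vxxr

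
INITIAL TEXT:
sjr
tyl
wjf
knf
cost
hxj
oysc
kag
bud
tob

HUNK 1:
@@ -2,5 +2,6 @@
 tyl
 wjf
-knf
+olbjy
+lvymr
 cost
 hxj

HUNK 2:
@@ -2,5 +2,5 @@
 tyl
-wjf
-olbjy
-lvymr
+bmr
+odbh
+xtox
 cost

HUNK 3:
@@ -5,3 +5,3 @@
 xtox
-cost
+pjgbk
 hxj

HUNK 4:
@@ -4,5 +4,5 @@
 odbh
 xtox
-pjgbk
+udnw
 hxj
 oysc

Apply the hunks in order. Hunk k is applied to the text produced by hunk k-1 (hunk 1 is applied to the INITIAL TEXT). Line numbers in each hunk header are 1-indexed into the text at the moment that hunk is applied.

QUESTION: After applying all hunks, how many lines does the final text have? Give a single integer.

Answer: 11

Derivation:
Hunk 1: at line 2 remove [knf] add [olbjy,lvymr] -> 11 lines: sjr tyl wjf olbjy lvymr cost hxj oysc kag bud tob
Hunk 2: at line 2 remove [wjf,olbjy,lvymr] add [bmr,odbh,xtox] -> 11 lines: sjr tyl bmr odbh xtox cost hxj oysc kag bud tob
Hunk 3: at line 5 remove [cost] add [pjgbk] -> 11 lines: sjr tyl bmr odbh xtox pjgbk hxj oysc kag bud tob
Hunk 4: at line 4 remove [pjgbk] add [udnw] -> 11 lines: sjr tyl bmr odbh xtox udnw hxj oysc kag bud tob
Final line count: 11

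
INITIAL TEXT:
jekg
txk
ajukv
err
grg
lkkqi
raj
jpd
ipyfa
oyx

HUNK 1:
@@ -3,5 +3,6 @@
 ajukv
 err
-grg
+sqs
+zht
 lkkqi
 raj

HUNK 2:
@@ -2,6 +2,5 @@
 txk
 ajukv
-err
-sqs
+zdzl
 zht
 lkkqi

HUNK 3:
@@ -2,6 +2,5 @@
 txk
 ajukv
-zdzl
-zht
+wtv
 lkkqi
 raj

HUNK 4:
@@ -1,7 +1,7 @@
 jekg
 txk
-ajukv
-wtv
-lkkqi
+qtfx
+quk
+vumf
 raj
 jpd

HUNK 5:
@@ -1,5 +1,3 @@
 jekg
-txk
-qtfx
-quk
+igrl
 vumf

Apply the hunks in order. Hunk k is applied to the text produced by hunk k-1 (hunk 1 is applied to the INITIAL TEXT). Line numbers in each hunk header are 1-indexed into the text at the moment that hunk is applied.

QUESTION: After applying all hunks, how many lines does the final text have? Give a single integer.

Answer: 7

Derivation:
Hunk 1: at line 3 remove [grg] add [sqs,zht] -> 11 lines: jekg txk ajukv err sqs zht lkkqi raj jpd ipyfa oyx
Hunk 2: at line 2 remove [err,sqs] add [zdzl] -> 10 lines: jekg txk ajukv zdzl zht lkkqi raj jpd ipyfa oyx
Hunk 3: at line 2 remove [zdzl,zht] add [wtv] -> 9 lines: jekg txk ajukv wtv lkkqi raj jpd ipyfa oyx
Hunk 4: at line 1 remove [ajukv,wtv,lkkqi] add [qtfx,quk,vumf] -> 9 lines: jekg txk qtfx quk vumf raj jpd ipyfa oyx
Hunk 5: at line 1 remove [txk,qtfx,quk] add [igrl] -> 7 lines: jekg igrl vumf raj jpd ipyfa oyx
Final line count: 7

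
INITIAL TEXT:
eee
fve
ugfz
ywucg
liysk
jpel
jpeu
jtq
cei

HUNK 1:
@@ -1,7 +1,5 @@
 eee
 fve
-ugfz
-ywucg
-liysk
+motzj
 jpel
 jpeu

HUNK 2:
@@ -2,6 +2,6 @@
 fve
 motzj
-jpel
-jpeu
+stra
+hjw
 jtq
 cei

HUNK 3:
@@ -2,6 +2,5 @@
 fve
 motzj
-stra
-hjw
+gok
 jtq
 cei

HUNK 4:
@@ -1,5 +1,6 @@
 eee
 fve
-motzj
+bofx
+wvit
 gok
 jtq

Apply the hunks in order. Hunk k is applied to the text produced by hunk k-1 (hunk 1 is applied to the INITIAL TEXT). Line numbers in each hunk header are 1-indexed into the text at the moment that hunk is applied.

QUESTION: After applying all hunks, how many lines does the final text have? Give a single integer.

Hunk 1: at line 1 remove [ugfz,ywucg,liysk] add [motzj] -> 7 lines: eee fve motzj jpel jpeu jtq cei
Hunk 2: at line 2 remove [jpel,jpeu] add [stra,hjw] -> 7 lines: eee fve motzj stra hjw jtq cei
Hunk 3: at line 2 remove [stra,hjw] add [gok] -> 6 lines: eee fve motzj gok jtq cei
Hunk 4: at line 1 remove [motzj] add [bofx,wvit] -> 7 lines: eee fve bofx wvit gok jtq cei
Final line count: 7

Answer: 7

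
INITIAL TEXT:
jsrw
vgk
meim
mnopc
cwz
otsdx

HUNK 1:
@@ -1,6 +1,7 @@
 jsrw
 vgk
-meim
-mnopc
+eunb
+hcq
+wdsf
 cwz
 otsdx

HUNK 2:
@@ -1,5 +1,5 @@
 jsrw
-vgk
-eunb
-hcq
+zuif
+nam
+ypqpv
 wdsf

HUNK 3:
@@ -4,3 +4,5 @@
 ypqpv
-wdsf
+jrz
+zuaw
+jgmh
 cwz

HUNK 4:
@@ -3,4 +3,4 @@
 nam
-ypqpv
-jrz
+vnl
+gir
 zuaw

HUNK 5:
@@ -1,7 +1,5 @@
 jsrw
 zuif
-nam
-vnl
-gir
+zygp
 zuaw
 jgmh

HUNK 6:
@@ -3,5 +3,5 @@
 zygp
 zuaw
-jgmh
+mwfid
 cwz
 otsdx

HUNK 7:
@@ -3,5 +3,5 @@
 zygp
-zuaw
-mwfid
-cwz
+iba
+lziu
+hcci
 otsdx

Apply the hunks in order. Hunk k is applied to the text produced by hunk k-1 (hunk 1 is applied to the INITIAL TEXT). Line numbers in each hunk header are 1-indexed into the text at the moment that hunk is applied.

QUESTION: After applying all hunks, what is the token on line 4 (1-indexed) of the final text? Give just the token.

Hunk 1: at line 1 remove [meim,mnopc] add [eunb,hcq,wdsf] -> 7 lines: jsrw vgk eunb hcq wdsf cwz otsdx
Hunk 2: at line 1 remove [vgk,eunb,hcq] add [zuif,nam,ypqpv] -> 7 lines: jsrw zuif nam ypqpv wdsf cwz otsdx
Hunk 3: at line 4 remove [wdsf] add [jrz,zuaw,jgmh] -> 9 lines: jsrw zuif nam ypqpv jrz zuaw jgmh cwz otsdx
Hunk 4: at line 3 remove [ypqpv,jrz] add [vnl,gir] -> 9 lines: jsrw zuif nam vnl gir zuaw jgmh cwz otsdx
Hunk 5: at line 1 remove [nam,vnl,gir] add [zygp] -> 7 lines: jsrw zuif zygp zuaw jgmh cwz otsdx
Hunk 6: at line 3 remove [jgmh] add [mwfid] -> 7 lines: jsrw zuif zygp zuaw mwfid cwz otsdx
Hunk 7: at line 3 remove [zuaw,mwfid,cwz] add [iba,lziu,hcci] -> 7 lines: jsrw zuif zygp iba lziu hcci otsdx
Final line 4: iba

Answer: iba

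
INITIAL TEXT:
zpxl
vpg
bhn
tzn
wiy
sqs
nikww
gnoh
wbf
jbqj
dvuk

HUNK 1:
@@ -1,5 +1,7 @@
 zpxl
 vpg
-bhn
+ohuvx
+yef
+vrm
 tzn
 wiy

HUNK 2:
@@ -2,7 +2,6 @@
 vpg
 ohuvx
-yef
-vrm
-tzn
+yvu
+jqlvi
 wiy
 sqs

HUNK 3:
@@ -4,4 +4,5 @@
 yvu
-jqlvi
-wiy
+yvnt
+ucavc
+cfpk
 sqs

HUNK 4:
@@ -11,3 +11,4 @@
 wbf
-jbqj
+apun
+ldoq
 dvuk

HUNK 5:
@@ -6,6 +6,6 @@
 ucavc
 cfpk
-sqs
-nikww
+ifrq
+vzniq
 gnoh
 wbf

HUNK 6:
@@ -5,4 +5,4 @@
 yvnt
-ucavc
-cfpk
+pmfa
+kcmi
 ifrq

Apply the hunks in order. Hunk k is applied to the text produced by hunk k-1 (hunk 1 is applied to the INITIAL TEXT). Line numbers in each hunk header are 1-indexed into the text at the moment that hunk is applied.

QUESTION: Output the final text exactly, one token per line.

Answer: zpxl
vpg
ohuvx
yvu
yvnt
pmfa
kcmi
ifrq
vzniq
gnoh
wbf
apun
ldoq
dvuk

Derivation:
Hunk 1: at line 1 remove [bhn] add [ohuvx,yef,vrm] -> 13 lines: zpxl vpg ohuvx yef vrm tzn wiy sqs nikww gnoh wbf jbqj dvuk
Hunk 2: at line 2 remove [yef,vrm,tzn] add [yvu,jqlvi] -> 12 lines: zpxl vpg ohuvx yvu jqlvi wiy sqs nikww gnoh wbf jbqj dvuk
Hunk 3: at line 4 remove [jqlvi,wiy] add [yvnt,ucavc,cfpk] -> 13 lines: zpxl vpg ohuvx yvu yvnt ucavc cfpk sqs nikww gnoh wbf jbqj dvuk
Hunk 4: at line 11 remove [jbqj] add [apun,ldoq] -> 14 lines: zpxl vpg ohuvx yvu yvnt ucavc cfpk sqs nikww gnoh wbf apun ldoq dvuk
Hunk 5: at line 6 remove [sqs,nikww] add [ifrq,vzniq] -> 14 lines: zpxl vpg ohuvx yvu yvnt ucavc cfpk ifrq vzniq gnoh wbf apun ldoq dvuk
Hunk 6: at line 5 remove [ucavc,cfpk] add [pmfa,kcmi] -> 14 lines: zpxl vpg ohuvx yvu yvnt pmfa kcmi ifrq vzniq gnoh wbf apun ldoq dvuk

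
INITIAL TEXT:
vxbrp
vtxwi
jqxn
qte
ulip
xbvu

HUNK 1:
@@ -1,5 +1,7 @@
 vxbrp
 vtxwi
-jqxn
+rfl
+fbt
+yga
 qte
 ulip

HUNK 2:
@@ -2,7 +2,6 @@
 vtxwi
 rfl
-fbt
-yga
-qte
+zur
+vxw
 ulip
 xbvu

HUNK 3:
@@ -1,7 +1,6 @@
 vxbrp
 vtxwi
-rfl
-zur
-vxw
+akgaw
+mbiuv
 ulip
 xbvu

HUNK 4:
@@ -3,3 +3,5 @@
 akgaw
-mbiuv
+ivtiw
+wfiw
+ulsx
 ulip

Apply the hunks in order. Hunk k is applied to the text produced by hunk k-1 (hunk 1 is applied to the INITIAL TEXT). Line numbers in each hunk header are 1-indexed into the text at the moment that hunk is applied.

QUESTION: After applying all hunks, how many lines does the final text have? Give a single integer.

Hunk 1: at line 1 remove [jqxn] add [rfl,fbt,yga] -> 8 lines: vxbrp vtxwi rfl fbt yga qte ulip xbvu
Hunk 2: at line 2 remove [fbt,yga,qte] add [zur,vxw] -> 7 lines: vxbrp vtxwi rfl zur vxw ulip xbvu
Hunk 3: at line 1 remove [rfl,zur,vxw] add [akgaw,mbiuv] -> 6 lines: vxbrp vtxwi akgaw mbiuv ulip xbvu
Hunk 4: at line 3 remove [mbiuv] add [ivtiw,wfiw,ulsx] -> 8 lines: vxbrp vtxwi akgaw ivtiw wfiw ulsx ulip xbvu
Final line count: 8

Answer: 8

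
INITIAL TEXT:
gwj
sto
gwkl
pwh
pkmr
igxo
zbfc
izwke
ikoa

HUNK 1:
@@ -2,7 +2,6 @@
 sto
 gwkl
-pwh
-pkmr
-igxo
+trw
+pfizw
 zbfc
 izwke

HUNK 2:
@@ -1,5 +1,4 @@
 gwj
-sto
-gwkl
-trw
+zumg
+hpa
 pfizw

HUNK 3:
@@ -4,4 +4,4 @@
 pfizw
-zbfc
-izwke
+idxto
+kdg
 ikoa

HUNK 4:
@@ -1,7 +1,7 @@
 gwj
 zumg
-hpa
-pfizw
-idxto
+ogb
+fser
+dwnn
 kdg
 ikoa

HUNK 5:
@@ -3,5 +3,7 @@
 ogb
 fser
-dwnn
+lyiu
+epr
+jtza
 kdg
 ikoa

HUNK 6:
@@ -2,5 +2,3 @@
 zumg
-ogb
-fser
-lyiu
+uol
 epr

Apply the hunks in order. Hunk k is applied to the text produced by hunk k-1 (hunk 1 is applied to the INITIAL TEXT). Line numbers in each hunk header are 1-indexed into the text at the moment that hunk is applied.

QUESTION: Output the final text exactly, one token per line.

Answer: gwj
zumg
uol
epr
jtza
kdg
ikoa

Derivation:
Hunk 1: at line 2 remove [pwh,pkmr,igxo] add [trw,pfizw] -> 8 lines: gwj sto gwkl trw pfizw zbfc izwke ikoa
Hunk 2: at line 1 remove [sto,gwkl,trw] add [zumg,hpa] -> 7 lines: gwj zumg hpa pfizw zbfc izwke ikoa
Hunk 3: at line 4 remove [zbfc,izwke] add [idxto,kdg] -> 7 lines: gwj zumg hpa pfizw idxto kdg ikoa
Hunk 4: at line 1 remove [hpa,pfizw,idxto] add [ogb,fser,dwnn] -> 7 lines: gwj zumg ogb fser dwnn kdg ikoa
Hunk 5: at line 3 remove [dwnn] add [lyiu,epr,jtza] -> 9 lines: gwj zumg ogb fser lyiu epr jtza kdg ikoa
Hunk 6: at line 2 remove [ogb,fser,lyiu] add [uol] -> 7 lines: gwj zumg uol epr jtza kdg ikoa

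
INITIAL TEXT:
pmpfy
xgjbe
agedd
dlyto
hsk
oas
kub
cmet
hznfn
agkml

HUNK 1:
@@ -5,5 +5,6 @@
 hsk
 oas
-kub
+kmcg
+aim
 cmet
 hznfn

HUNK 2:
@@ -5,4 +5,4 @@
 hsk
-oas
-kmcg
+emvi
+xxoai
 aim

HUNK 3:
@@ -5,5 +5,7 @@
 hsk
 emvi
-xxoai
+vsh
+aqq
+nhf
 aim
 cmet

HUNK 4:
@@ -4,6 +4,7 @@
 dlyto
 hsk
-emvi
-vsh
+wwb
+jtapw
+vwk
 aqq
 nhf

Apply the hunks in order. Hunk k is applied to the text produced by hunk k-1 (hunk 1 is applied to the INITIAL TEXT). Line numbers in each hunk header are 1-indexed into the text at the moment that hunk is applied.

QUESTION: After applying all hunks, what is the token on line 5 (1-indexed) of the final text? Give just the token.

Answer: hsk

Derivation:
Hunk 1: at line 5 remove [kub] add [kmcg,aim] -> 11 lines: pmpfy xgjbe agedd dlyto hsk oas kmcg aim cmet hznfn agkml
Hunk 2: at line 5 remove [oas,kmcg] add [emvi,xxoai] -> 11 lines: pmpfy xgjbe agedd dlyto hsk emvi xxoai aim cmet hznfn agkml
Hunk 3: at line 5 remove [xxoai] add [vsh,aqq,nhf] -> 13 lines: pmpfy xgjbe agedd dlyto hsk emvi vsh aqq nhf aim cmet hznfn agkml
Hunk 4: at line 4 remove [emvi,vsh] add [wwb,jtapw,vwk] -> 14 lines: pmpfy xgjbe agedd dlyto hsk wwb jtapw vwk aqq nhf aim cmet hznfn agkml
Final line 5: hsk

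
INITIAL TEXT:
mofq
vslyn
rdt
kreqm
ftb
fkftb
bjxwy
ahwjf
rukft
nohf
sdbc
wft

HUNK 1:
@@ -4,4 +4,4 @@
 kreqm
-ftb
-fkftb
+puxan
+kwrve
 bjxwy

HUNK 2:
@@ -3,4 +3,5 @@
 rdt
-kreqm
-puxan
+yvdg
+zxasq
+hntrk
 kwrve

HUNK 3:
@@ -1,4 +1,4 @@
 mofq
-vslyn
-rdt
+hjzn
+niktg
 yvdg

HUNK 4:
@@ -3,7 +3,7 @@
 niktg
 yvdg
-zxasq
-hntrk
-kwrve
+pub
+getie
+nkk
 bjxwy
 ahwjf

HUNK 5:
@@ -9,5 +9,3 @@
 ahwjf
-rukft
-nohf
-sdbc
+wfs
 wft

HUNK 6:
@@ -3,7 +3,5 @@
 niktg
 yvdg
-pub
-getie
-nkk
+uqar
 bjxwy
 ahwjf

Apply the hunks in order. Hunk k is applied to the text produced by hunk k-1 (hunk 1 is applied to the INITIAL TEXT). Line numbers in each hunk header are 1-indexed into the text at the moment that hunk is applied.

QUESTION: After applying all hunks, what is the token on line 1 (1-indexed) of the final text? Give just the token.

Answer: mofq

Derivation:
Hunk 1: at line 4 remove [ftb,fkftb] add [puxan,kwrve] -> 12 lines: mofq vslyn rdt kreqm puxan kwrve bjxwy ahwjf rukft nohf sdbc wft
Hunk 2: at line 3 remove [kreqm,puxan] add [yvdg,zxasq,hntrk] -> 13 lines: mofq vslyn rdt yvdg zxasq hntrk kwrve bjxwy ahwjf rukft nohf sdbc wft
Hunk 3: at line 1 remove [vslyn,rdt] add [hjzn,niktg] -> 13 lines: mofq hjzn niktg yvdg zxasq hntrk kwrve bjxwy ahwjf rukft nohf sdbc wft
Hunk 4: at line 3 remove [zxasq,hntrk,kwrve] add [pub,getie,nkk] -> 13 lines: mofq hjzn niktg yvdg pub getie nkk bjxwy ahwjf rukft nohf sdbc wft
Hunk 5: at line 9 remove [rukft,nohf,sdbc] add [wfs] -> 11 lines: mofq hjzn niktg yvdg pub getie nkk bjxwy ahwjf wfs wft
Hunk 6: at line 3 remove [pub,getie,nkk] add [uqar] -> 9 lines: mofq hjzn niktg yvdg uqar bjxwy ahwjf wfs wft
Final line 1: mofq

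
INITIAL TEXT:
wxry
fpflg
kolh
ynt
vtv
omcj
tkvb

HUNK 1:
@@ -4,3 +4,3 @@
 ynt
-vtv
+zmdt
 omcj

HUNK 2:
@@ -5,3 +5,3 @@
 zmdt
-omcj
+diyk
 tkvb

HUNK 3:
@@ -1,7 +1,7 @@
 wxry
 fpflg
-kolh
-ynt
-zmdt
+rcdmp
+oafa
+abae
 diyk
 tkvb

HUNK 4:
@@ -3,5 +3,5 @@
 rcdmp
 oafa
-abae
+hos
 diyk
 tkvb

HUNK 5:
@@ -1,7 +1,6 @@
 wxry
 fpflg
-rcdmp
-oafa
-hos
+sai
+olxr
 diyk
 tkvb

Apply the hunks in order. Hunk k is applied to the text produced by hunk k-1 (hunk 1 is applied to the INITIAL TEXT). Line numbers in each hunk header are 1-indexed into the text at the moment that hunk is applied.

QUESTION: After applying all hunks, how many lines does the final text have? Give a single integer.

Hunk 1: at line 4 remove [vtv] add [zmdt] -> 7 lines: wxry fpflg kolh ynt zmdt omcj tkvb
Hunk 2: at line 5 remove [omcj] add [diyk] -> 7 lines: wxry fpflg kolh ynt zmdt diyk tkvb
Hunk 3: at line 1 remove [kolh,ynt,zmdt] add [rcdmp,oafa,abae] -> 7 lines: wxry fpflg rcdmp oafa abae diyk tkvb
Hunk 4: at line 3 remove [abae] add [hos] -> 7 lines: wxry fpflg rcdmp oafa hos diyk tkvb
Hunk 5: at line 1 remove [rcdmp,oafa,hos] add [sai,olxr] -> 6 lines: wxry fpflg sai olxr diyk tkvb
Final line count: 6

Answer: 6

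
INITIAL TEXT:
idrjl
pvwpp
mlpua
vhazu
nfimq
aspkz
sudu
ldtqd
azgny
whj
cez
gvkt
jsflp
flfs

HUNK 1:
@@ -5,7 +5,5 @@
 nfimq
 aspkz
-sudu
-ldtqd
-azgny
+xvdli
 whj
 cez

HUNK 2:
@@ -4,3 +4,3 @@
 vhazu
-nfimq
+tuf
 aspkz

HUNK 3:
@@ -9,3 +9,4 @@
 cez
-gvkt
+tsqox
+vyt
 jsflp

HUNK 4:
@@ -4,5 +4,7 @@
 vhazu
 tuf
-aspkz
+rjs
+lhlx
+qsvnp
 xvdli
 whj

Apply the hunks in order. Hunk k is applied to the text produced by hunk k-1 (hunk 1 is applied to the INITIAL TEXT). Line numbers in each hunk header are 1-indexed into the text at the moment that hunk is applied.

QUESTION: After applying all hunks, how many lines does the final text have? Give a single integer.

Answer: 15

Derivation:
Hunk 1: at line 5 remove [sudu,ldtqd,azgny] add [xvdli] -> 12 lines: idrjl pvwpp mlpua vhazu nfimq aspkz xvdli whj cez gvkt jsflp flfs
Hunk 2: at line 4 remove [nfimq] add [tuf] -> 12 lines: idrjl pvwpp mlpua vhazu tuf aspkz xvdli whj cez gvkt jsflp flfs
Hunk 3: at line 9 remove [gvkt] add [tsqox,vyt] -> 13 lines: idrjl pvwpp mlpua vhazu tuf aspkz xvdli whj cez tsqox vyt jsflp flfs
Hunk 4: at line 4 remove [aspkz] add [rjs,lhlx,qsvnp] -> 15 lines: idrjl pvwpp mlpua vhazu tuf rjs lhlx qsvnp xvdli whj cez tsqox vyt jsflp flfs
Final line count: 15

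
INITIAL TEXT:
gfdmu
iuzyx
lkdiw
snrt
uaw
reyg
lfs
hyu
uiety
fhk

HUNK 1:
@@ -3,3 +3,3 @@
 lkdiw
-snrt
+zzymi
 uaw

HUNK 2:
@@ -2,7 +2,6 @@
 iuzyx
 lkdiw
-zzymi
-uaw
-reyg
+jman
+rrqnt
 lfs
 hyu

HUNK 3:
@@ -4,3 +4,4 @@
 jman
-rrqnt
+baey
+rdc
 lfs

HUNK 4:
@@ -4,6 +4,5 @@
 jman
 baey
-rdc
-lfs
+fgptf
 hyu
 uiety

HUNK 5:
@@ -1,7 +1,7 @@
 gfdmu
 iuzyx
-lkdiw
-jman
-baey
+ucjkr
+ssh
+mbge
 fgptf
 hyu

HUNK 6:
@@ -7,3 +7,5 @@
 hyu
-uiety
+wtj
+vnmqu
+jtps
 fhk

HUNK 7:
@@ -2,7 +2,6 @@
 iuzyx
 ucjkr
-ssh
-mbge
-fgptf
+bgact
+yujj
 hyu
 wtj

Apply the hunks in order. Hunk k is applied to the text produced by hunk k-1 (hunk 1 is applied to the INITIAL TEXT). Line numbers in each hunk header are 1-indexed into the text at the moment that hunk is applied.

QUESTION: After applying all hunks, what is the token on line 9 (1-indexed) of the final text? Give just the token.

Hunk 1: at line 3 remove [snrt] add [zzymi] -> 10 lines: gfdmu iuzyx lkdiw zzymi uaw reyg lfs hyu uiety fhk
Hunk 2: at line 2 remove [zzymi,uaw,reyg] add [jman,rrqnt] -> 9 lines: gfdmu iuzyx lkdiw jman rrqnt lfs hyu uiety fhk
Hunk 3: at line 4 remove [rrqnt] add [baey,rdc] -> 10 lines: gfdmu iuzyx lkdiw jman baey rdc lfs hyu uiety fhk
Hunk 4: at line 4 remove [rdc,lfs] add [fgptf] -> 9 lines: gfdmu iuzyx lkdiw jman baey fgptf hyu uiety fhk
Hunk 5: at line 1 remove [lkdiw,jman,baey] add [ucjkr,ssh,mbge] -> 9 lines: gfdmu iuzyx ucjkr ssh mbge fgptf hyu uiety fhk
Hunk 6: at line 7 remove [uiety] add [wtj,vnmqu,jtps] -> 11 lines: gfdmu iuzyx ucjkr ssh mbge fgptf hyu wtj vnmqu jtps fhk
Hunk 7: at line 2 remove [ssh,mbge,fgptf] add [bgact,yujj] -> 10 lines: gfdmu iuzyx ucjkr bgact yujj hyu wtj vnmqu jtps fhk
Final line 9: jtps

Answer: jtps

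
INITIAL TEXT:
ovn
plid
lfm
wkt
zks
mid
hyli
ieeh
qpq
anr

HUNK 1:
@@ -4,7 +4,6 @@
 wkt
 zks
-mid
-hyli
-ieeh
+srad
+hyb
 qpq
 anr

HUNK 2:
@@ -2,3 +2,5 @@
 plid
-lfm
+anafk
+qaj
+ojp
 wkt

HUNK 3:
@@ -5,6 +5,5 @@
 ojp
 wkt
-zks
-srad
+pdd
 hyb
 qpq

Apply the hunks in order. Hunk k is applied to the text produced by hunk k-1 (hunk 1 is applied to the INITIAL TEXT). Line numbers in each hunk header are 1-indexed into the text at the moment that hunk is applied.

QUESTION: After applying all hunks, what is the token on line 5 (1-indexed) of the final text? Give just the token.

Hunk 1: at line 4 remove [mid,hyli,ieeh] add [srad,hyb] -> 9 lines: ovn plid lfm wkt zks srad hyb qpq anr
Hunk 2: at line 2 remove [lfm] add [anafk,qaj,ojp] -> 11 lines: ovn plid anafk qaj ojp wkt zks srad hyb qpq anr
Hunk 3: at line 5 remove [zks,srad] add [pdd] -> 10 lines: ovn plid anafk qaj ojp wkt pdd hyb qpq anr
Final line 5: ojp

Answer: ojp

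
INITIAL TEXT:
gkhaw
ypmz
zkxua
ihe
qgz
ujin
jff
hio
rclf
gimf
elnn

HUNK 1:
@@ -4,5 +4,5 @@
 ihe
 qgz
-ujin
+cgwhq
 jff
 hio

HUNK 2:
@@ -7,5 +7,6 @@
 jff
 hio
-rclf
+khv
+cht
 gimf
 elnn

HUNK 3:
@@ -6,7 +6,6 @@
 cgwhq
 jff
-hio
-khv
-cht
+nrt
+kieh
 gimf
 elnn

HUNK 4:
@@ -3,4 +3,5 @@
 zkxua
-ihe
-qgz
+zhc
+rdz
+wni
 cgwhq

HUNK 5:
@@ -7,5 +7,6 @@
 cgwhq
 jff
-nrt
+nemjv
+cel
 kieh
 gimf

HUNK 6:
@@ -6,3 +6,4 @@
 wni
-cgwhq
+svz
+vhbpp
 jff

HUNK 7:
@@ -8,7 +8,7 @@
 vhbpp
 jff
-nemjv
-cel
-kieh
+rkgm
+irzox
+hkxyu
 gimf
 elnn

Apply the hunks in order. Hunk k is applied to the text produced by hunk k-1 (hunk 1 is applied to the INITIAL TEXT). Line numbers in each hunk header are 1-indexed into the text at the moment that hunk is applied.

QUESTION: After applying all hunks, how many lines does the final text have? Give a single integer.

Hunk 1: at line 4 remove [ujin] add [cgwhq] -> 11 lines: gkhaw ypmz zkxua ihe qgz cgwhq jff hio rclf gimf elnn
Hunk 2: at line 7 remove [rclf] add [khv,cht] -> 12 lines: gkhaw ypmz zkxua ihe qgz cgwhq jff hio khv cht gimf elnn
Hunk 3: at line 6 remove [hio,khv,cht] add [nrt,kieh] -> 11 lines: gkhaw ypmz zkxua ihe qgz cgwhq jff nrt kieh gimf elnn
Hunk 4: at line 3 remove [ihe,qgz] add [zhc,rdz,wni] -> 12 lines: gkhaw ypmz zkxua zhc rdz wni cgwhq jff nrt kieh gimf elnn
Hunk 5: at line 7 remove [nrt] add [nemjv,cel] -> 13 lines: gkhaw ypmz zkxua zhc rdz wni cgwhq jff nemjv cel kieh gimf elnn
Hunk 6: at line 6 remove [cgwhq] add [svz,vhbpp] -> 14 lines: gkhaw ypmz zkxua zhc rdz wni svz vhbpp jff nemjv cel kieh gimf elnn
Hunk 7: at line 8 remove [nemjv,cel,kieh] add [rkgm,irzox,hkxyu] -> 14 lines: gkhaw ypmz zkxua zhc rdz wni svz vhbpp jff rkgm irzox hkxyu gimf elnn
Final line count: 14

Answer: 14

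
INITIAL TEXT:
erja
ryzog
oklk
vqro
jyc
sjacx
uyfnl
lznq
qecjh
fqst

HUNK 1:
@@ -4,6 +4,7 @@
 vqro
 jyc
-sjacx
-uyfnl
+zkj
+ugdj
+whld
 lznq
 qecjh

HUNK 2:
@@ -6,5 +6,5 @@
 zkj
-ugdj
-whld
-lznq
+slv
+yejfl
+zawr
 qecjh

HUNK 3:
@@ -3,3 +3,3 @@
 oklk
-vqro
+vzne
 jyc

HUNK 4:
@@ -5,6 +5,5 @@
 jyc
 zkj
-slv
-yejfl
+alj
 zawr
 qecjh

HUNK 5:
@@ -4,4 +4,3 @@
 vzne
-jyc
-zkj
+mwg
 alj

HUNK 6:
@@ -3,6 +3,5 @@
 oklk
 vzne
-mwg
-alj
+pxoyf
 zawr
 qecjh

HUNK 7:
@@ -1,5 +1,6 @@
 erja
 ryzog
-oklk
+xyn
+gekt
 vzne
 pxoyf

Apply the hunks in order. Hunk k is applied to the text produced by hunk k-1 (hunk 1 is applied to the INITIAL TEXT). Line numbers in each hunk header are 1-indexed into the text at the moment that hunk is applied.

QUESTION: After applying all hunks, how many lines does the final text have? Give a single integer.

Hunk 1: at line 4 remove [sjacx,uyfnl] add [zkj,ugdj,whld] -> 11 lines: erja ryzog oklk vqro jyc zkj ugdj whld lznq qecjh fqst
Hunk 2: at line 6 remove [ugdj,whld,lznq] add [slv,yejfl,zawr] -> 11 lines: erja ryzog oklk vqro jyc zkj slv yejfl zawr qecjh fqst
Hunk 3: at line 3 remove [vqro] add [vzne] -> 11 lines: erja ryzog oklk vzne jyc zkj slv yejfl zawr qecjh fqst
Hunk 4: at line 5 remove [slv,yejfl] add [alj] -> 10 lines: erja ryzog oklk vzne jyc zkj alj zawr qecjh fqst
Hunk 5: at line 4 remove [jyc,zkj] add [mwg] -> 9 lines: erja ryzog oklk vzne mwg alj zawr qecjh fqst
Hunk 6: at line 3 remove [mwg,alj] add [pxoyf] -> 8 lines: erja ryzog oklk vzne pxoyf zawr qecjh fqst
Hunk 7: at line 1 remove [oklk] add [xyn,gekt] -> 9 lines: erja ryzog xyn gekt vzne pxoyf zawr qecjh fqst
Final line count: 9

Answer: 9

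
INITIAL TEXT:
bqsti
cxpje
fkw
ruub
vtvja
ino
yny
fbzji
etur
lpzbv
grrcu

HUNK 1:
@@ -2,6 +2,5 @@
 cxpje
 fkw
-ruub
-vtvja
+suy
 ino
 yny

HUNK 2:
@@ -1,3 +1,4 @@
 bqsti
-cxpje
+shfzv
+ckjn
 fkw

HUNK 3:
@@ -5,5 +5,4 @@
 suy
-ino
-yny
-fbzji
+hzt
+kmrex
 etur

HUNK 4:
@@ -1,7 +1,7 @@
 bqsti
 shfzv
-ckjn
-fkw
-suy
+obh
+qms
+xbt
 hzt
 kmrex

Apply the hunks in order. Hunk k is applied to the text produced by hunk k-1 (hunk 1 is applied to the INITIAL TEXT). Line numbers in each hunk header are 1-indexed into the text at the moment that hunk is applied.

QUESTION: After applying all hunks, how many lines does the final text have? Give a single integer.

Answer: 10

Derivation:
Hunk 1: at line 2 remove [ruub,vtvja] add [suy] -> 10 lines: bqsti cxpje fkw suy ino yny fbzji etur lpzbv grrcu
Hunk 2: at line 1 remove [cxpje] add [shfzv,ckjn] -> 11 lines: bqsti shfzv ckjn fkw suy ino yny fbzji etur lpzbv grrcu
Hunk 3: at line 5 remove [ino,yny,fbzji] add [hzt,kmrex] -> 10 lines: bqsti shfzv ckjn fkw suy hzt kmrex etur lpzbv grrcu
Hunk 4: at line 1 remove [ckjn,fkw,suy] add [obh,qms,xbt] -> 10 lines: bqsti shfzv obh qms xbt hzt kmrex etur lpzbv grrcu
Final line count: 10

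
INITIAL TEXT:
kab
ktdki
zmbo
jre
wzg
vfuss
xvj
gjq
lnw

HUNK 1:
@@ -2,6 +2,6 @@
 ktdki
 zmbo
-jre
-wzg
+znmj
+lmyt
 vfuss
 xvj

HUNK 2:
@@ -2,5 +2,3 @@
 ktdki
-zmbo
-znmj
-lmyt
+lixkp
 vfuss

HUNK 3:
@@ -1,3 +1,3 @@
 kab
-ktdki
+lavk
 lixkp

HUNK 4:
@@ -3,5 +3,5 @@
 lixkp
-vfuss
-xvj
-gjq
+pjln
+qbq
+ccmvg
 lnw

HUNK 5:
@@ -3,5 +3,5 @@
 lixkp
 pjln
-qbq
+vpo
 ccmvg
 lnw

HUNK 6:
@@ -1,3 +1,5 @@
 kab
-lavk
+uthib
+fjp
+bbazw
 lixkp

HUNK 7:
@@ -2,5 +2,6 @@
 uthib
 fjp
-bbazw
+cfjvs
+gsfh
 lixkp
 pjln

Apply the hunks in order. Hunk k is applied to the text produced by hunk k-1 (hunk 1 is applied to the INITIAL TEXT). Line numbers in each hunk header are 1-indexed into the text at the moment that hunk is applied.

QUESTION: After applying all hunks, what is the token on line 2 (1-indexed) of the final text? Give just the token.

Answer: uthib

Derivation:
Hunk 1: at line 2 remove [jre,wzg] add [znmj,lmyt] -> 9 lines: kab ktdki zmbo znmj lmyt vfuss xvj gjq lnw
Hunk 2: at line 2 remove [zmbo,znmj,lmyt] add [lixkp] -> 7 lines: kab ktdki lixkp vfuss xvj gjq lnw
Hunk 3: at line 1 remove [ktdki] add [lavk] -> 7 lines: kab lavk lixkp vfuss xvj gjq lnw
Hunk 4: at line 3 remove [vfuss,xvj,gjq] add [pjln,qbq,ccmvg] -> 7 lines: kab lavk lixkp pjln qbq ccmvg lnw
Hunk 5: at line 3 remove [qbq] add [vpo] -> 7 lines: kab lavk lixkp pjln vpo ccmvg lnw
Hunk 6: at line 1 remove [lavk] add [uthib,fjp,bbazw] -> 9 lines: kab uthib fjp bbazw lixkp pjln vpo ccmvg lnw
Hunk 7: at line 2 remove [bbazw] add [cfjvs,gsfh] -> 10 lines: kab uthib fjp cfjvs gsfh lixkp pjln vpo ccmvg lnw
Final line 2: uthib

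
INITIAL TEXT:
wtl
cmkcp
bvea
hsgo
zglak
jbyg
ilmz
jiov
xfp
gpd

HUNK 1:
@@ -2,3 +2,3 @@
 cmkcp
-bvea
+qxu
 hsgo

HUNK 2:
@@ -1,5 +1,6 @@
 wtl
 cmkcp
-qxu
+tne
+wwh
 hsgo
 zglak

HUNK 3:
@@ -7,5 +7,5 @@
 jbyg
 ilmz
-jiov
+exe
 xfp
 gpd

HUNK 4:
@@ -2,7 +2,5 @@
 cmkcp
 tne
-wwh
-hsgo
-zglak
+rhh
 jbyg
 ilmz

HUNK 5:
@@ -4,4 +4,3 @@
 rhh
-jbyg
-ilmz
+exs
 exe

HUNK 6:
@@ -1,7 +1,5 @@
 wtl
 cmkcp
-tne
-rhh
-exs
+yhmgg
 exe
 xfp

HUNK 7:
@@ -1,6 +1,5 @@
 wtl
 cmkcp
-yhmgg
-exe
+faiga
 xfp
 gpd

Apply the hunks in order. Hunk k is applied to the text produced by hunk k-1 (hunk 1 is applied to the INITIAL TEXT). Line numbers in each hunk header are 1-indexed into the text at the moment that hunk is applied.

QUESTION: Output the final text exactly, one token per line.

Answer: wtl
cmkcp
faiga
xfp
gpd

Derivation:
Hunk 1: at line 2 remove [bvea] add [qxu] -> 10 lines: wtl cmkcp qxu hsgo zglak jbyg ilmz jiov xfp gpd
Hunk 2: at line 1 remove [qxu] add [tne,wwh] -> 11 lines: wtl cmkcp tne wwh hsgo zglak jbyg ilmz jiov xfp gpd
Hunk 3: at line 7 remove [jiov] add [exe] -> 11 lines: wtl cmkcp tne wwh hsgo zglak jbyg ilmz exe xfp gpd
Hunk 4: at line 2 remove [wwh,hsgo,zglak] add [rhh] -> 9 lines: wtl cmkcp tne rhh jbyg ilmz exe xfp gpd
Hunk 5: at line 4 remove [jbyg,ilmz] add [exs] -> 8 lines: wtl cmkcp tne rhh exs exe xfp gpd
Hunk 6: at line 1 remove [tne,rhh,exs] add [yhmgg] -> 6 lines: wtl cmkcp yhmgg exe xfp gpd
Hunk 7: at line 1 remove [yhmgg,exe] add [faiga] -> 5 lines: wtl cmkcp faiga xfp gpd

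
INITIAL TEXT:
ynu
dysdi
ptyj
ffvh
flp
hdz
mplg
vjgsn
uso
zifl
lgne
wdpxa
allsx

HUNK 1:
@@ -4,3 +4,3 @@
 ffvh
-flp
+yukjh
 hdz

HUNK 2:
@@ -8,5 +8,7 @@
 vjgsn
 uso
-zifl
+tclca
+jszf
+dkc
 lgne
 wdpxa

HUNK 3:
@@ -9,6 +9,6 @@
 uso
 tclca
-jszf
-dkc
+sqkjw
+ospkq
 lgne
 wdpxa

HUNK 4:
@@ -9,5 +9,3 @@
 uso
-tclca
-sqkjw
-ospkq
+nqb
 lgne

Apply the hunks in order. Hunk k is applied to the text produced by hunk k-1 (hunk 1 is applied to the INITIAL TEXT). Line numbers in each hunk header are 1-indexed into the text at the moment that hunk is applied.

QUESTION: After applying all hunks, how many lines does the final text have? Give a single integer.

Hunk 1: at line 4 remove [flp] add [yukjh] -> 13 lines: ynu dysdi ptyj ffvh yukjh hdz mplg vjgsn uso zifl lgne wdpxa allsx
Hunk 2: at line 8 remove [zifl] add [tclca,jszf,dkc] -> 15 lines: ynu dysdi ptyj ffvh yukjh hdz mplg vjgsn uso tclca jszf dkc lgne wdpxa allsx
Hunk 3: at line 9 remove [jszf,dkc] add [sqkjw,ospkq] -> 15 lines: ynu dysdi ptyj ffvh yukjh hdz mplg vjgsn uso tclca sqkjw ospkq lgne wdpxa allsx
Hunk 4: at line 9 remove [tclca,sqkjw,ospkq] add [nqb] -> 13 lines: ynu dysdi ptyj ffvh yukjh hdz mplg vjgsn uso nqb lgne wdpxa allsx
Final line count: 13

Answer: 13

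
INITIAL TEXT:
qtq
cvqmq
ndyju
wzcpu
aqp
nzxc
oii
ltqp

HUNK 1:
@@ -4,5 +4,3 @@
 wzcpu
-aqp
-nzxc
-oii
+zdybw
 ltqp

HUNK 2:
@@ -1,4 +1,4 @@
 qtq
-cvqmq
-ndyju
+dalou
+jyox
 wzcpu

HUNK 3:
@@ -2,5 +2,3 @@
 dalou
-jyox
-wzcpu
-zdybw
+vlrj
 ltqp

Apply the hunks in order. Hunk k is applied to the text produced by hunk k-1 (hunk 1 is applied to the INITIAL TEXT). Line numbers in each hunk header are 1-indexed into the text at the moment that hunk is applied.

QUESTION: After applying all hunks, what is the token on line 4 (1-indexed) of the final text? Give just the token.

Hunk 1: at line 4 remove [aqp,nzxc,oii] add [zdybw] -> 6 lines: qtq cvqmq ndyju wzcpu zdybw ltqp
Hunk 2: at line 1 remove [cvqmq,ndyju] add [dalou,jyox] -> 6 lines: qtq dalou jyox wzcpu zdybw ltqp
Hunk 3: at line 2 remove [jyox,wzcpu,zdybw] add [vlrj] -> 4 lines: qtq dalou vlrj ltqp
Final line 4: ltqp

Answer: ltqp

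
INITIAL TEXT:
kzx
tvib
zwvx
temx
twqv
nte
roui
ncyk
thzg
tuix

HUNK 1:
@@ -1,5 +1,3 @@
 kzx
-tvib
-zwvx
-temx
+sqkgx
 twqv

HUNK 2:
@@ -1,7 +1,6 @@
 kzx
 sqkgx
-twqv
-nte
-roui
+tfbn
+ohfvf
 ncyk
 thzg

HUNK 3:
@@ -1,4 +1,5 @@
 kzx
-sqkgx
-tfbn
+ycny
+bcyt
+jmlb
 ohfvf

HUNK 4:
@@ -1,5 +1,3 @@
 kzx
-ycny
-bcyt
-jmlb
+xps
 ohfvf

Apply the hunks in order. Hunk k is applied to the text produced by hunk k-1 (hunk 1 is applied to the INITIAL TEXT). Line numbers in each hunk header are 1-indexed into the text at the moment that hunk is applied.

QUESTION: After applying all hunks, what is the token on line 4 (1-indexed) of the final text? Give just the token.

Hunk 1: at line 1 remove [tvib,zwvx,temx] add [sqkgx] -> 8 lines: kzx sqkgx twqv nte roui ncyk thzg tuix
Hunk 2: at line 1 remove [twqv,nte,roui] add [tfbn,ohfvf] -> 7 lines: kzx sqkgx tfbn ohfvf ncyk thzg tuix
Hunk 3: at line 1 remove [sqkgx,tfbn] add [ycny,bcyt,jmlb] -> 8 lines: kzx ycny bcyt jmlb ohfvf ncyk thzg tuix
Hunk 4: at line 1 remove [ycny,bcyt,jmlb] add [xps] -> 6 lines: kzx xps ohfvf ncyk thzg tuix
Final line 4: ncyk

Answer: ncyk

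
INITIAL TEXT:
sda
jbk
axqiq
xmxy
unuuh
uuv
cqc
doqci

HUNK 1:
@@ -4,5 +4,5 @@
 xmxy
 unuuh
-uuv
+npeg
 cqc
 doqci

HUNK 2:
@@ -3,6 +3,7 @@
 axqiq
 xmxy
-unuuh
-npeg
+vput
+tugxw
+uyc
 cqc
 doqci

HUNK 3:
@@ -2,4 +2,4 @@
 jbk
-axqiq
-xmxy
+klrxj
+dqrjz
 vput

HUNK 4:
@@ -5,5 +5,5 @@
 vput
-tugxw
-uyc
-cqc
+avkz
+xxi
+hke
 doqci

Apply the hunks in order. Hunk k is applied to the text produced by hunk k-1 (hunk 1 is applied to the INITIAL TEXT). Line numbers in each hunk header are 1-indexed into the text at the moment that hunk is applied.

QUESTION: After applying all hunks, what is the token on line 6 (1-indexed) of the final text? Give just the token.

Answer: avkz

Derivation:
Hunk 1: at line 4 remove [uuv] add [npeg] -> 8 lines: sda jbk axqiq xmxy unuuh npeg cqc doqci
Hunk 2: at line 3 remove [unuuh,npeg] add [vput,tugxw,uyc] -> 9 lines: sda jbk axqiq xmxy vput tugxw uyc cqc doqci
Hunk 3: at line 2 remove [axqiq,xmxy] add [klrxj,dqrjz] -> 9 lines: sda jbk klrxj dqrjz vput tugxw uyc cqc doqci
Hunk 4: at line 5 remove [tugxw,uyc,cqc] add [avkz,xxi,hke] -> 9 lines: sda jbk klrxj dqrjz vput avkz xxi hke doqci
Final line 6: avkz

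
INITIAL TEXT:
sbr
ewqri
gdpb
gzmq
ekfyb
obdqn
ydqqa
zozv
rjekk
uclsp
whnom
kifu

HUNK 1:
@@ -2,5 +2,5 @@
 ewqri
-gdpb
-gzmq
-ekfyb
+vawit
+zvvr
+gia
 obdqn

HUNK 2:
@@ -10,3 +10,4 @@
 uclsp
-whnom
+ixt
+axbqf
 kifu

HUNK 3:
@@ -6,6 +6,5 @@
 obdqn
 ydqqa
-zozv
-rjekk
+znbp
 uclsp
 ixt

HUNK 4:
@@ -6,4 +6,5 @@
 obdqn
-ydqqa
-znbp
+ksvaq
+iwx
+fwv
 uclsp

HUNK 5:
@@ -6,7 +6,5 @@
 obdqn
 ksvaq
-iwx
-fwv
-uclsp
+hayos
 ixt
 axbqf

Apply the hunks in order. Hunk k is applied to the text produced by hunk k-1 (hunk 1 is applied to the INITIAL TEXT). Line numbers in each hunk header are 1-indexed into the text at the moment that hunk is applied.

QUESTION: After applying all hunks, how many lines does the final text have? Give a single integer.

Answer: 11

Derivation:
Hunk 1: at line 2 remove [gdpb,gzmq,ekfyb] add [vawit,zvvr,gia] -> 12 lines: sbr ewqri vawit zvvr gia obdqn ydqqa zozv rjekk uclsp whnom kifu
Hunk 2: at line 10 remove [whnom] add [ixt,axbqf] -> 13 lines: sbr ewqri vawit zvvr gia obdqn ydqqa zozv rjekk uclsp ixt axbqf kifu
Hunk 3: at line 6 remove [zozv,rjekk] add [znbp] -> 12 lines: sbr ewqri vawit zvvr gia obdqn ydqqa znbp uclsp ixt axbqf kifu
Hunk 4: at line 6 remove [ydqqa,znbp] add [ksvaq,iwx,fwv] -> 13 lines: sbr ewqri vawit zvvr gia obdqn ksvaq iwx fwv uclsp ixt axbqf kifu
Hunk 5: at line 6 remove [iwx,fwv,uclsp] add [hayos] -> 11 lines: sbr ewqri vawit zvvr gia obdqn ksvaq hayos ixt axbqf kifu
Final line count: 11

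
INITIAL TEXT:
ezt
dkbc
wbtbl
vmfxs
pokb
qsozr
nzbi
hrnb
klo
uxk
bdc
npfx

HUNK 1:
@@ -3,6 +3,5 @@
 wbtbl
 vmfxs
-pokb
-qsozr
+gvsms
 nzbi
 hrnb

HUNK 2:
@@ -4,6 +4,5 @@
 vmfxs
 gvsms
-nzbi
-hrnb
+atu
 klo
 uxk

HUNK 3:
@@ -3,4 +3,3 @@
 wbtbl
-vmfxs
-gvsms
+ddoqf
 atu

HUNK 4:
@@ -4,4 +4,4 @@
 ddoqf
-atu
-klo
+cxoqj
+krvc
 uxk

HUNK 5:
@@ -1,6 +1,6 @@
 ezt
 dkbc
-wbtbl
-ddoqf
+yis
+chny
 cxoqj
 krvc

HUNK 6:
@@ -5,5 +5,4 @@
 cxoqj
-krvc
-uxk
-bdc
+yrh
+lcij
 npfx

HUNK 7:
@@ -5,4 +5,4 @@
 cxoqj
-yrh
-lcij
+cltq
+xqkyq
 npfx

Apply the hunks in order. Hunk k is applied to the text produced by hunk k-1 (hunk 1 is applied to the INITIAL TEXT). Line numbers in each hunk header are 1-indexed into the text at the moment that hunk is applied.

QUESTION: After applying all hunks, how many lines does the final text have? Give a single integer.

Answer: 8

Derivation:
Hunk 1: at line 3 remove [pokb,qsozr] add [gvsms] -> 11 lines: ezt dkbc wbtbl vmfxs gvsms nzbi hrnb klo uxk bdc npfx
Hunk 2: at line 4 remove [nzbi,hrnb] add [atu] -> 10 lines: ezt dkbc wbtbl vmfxs gvsms atu klo uxk bdc npfx
Hunk 3: at line 3 remove [vmfxs,gvsms] add [ddoqf] -> 9 lines: ezt dkbc wbtbl ddoqf atu klo uxk bdc npfx
Hunk 4: at line 4 remove [atu,klo] add [cxoqj,krvc] -> 9 lines: ezt dkbc wbtbl ddoqf cxoqj krvc uxk bdc npfx
Hunk 5: at line 1 remove [wbtbl,ddoqf] add [yis,chny] -> 9 lines: ezt dkbc yis chny cxoqj krvc uxk bdc npfx
Hunk 6: at line 5 remove [krvc,uxk,bdc] add [yrh,lcij] -> 8 lines: ezt dkbc yis chny cxoqj yrh lcij npfx
Hunk 7: at line 5 remove [yrh,lcij] add [cltq,xqkyq] -> 8 lines: ezt dkbc yis chny cxoqj cltq xqkyq npfx
Final line count: 8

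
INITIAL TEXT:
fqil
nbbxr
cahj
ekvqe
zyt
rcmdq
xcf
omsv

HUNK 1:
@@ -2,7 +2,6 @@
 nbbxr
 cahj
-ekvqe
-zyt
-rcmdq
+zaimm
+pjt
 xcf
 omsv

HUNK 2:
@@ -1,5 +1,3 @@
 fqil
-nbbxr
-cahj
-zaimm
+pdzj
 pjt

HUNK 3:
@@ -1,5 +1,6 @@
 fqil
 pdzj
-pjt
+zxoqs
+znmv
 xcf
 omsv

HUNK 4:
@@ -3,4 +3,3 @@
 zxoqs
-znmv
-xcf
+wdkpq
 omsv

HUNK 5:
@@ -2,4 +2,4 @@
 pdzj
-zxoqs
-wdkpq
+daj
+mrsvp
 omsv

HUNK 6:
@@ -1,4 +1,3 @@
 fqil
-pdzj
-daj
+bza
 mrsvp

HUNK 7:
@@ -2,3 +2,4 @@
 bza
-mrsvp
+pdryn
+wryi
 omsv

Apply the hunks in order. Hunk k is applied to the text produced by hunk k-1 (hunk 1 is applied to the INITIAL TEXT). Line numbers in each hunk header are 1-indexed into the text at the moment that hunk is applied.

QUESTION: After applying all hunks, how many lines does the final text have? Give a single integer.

Hunk 1: at line 2 remove [ekvqe,zyt,rcmdq] add [zaimm,pjt] -> 7 lines: fqil nbbxr cahj zaimm pjt xcf omsv
Hunk 2: at line 1 remove [nbbxr,cahj,zaimm] add [pdzj] -> 5 lines: fqil pdzj pjt xcf omsv
Hunk 3: at line 1 remove [pjt] add [zxoqs,znmv] -> 6 lines: fqil pdzj zxoqs znmv xcf omsv
Hunk 4: at line 3 remove [znmv,xcf] add [wdkpq] -> 5 lines: fqil pdzj zxoqs wdkpq omsv
Hunk 5: at line 2 remove [zxoqs,wdkpq] add [daj,mrsvp] -> 5 lines: fqil pdzj daj mrsvp omsv
Hunk 6: at line 1 remove [pdzj,daj] add [bza] -> 4 lines: fqil bza mrsvp omsv
Hunk 7: at line 2 remove [mrsvp] add [pdryn,wryi] -> 5 lines: fqil bza pdryn wryi omsv
Final line count: 5

Answer: 5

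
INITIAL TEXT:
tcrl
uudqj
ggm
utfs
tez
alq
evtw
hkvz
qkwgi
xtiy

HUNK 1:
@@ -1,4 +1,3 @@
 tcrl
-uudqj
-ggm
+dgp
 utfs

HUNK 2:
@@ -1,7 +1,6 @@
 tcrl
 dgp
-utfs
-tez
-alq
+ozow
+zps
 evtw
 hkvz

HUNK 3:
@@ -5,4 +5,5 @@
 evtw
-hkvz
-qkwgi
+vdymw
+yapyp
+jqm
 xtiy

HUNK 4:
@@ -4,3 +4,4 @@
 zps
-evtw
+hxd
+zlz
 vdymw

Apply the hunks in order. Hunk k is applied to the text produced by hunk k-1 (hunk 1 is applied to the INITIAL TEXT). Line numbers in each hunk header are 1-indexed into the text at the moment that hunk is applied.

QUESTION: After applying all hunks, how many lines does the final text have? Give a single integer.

Hunk 1: at line 1 remove [uudqj,ggm] add [dgp] -> 9 lines: tcrl dgp utfs tez alq evtw hkvz qkwgi xtiy
Hunk 2: at line 1 remove [utfs,tez,alq] add [ozow,zps] -> 8 lines: tcrl dgp ozow zps evtw hkvz qkwgi xtiy
Hunk 3: at line 5 remove [hkvz,qkwgi] add [vdymw,yapyp,jqm] -> 9 lines: tcrl dgp ozow zps evtw vdymw yapyp jqm xtiy
Hunk 4: at line 4 remove [evtw] add [hxd,zlz] -> 10 lines: tcrl dgp ozow zps hxd zlz vdymw yapyp jqm xtiy
Final line count: 10

Answer: 10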